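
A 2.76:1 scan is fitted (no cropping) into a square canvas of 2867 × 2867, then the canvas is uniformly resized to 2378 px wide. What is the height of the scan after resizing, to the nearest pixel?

862 px

Fitted into 2867×2867, the scan spans the width; its height is 2867 / 2.760 ≈ 1038.77 px.
Resizing to 2378 px wide multiplies everything by 0.8294: 1038.77 → 861.59 px.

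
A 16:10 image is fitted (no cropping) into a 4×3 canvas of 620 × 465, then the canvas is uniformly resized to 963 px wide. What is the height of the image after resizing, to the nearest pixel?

In the 620×465 frame the image fills the width: height = 620 × 10/16 ≈ 387.50 px.
Resizing to 963 px wide multiplies everything by 1.5532: 387.50 → 601.88 px.

602 px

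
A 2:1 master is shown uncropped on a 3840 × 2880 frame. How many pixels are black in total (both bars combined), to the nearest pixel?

Since 2.000 > 1.333, the master is width-limited.
Content height = 3840 × 1/2 ≈ 1920.0000 px.
Leftover height: 2880 − 1920.0000 = 960.0000 px.
Across the 3840-px span: 960.0000 × 3840 ≈ 3686400 px.

3686400 pixels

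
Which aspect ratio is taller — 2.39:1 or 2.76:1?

2.39:1

2.39 and 2.76; 2.76 > 2.39. The smaller width-to-height ratio is the taller frame.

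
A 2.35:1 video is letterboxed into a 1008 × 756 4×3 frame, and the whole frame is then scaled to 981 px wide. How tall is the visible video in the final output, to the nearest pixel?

At 1008×756 the video is width-limited, so height = 1008 / 2.350 ≈ 428.94 px.
The frame scales by 981/1008 = 0.9732; 428.94 × 0.9732 ≈ 417.45 px.

417 px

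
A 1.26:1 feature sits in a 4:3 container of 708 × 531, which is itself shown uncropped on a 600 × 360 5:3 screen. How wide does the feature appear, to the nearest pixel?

1.26:1 in 708×531: fills the height, so the feature is 669.06 × 531.00.
4:3 in 600×360: fills the height, so the intermediate becomes 480.00 × 360.00 — a scale of ×0.6780.
So the feature's width is 669.06 × 0.6780 ≈ 453.60.

454 px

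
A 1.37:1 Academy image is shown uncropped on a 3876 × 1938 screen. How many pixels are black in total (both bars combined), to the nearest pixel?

Since 1.370 < 2.000, the image is height-limited.
Content width = 1938 × 1.370 ≈ 2655.0600 px.
Black = 3876 − 2655.0600 = 1220.9400 px.
Bar area = 1220.9400 × 1938 ≈ 2366182 px.

2366182 pixels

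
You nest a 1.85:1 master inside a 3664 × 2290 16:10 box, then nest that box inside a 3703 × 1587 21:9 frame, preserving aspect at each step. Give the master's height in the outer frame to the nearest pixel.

1.85:1 in 3664×2290: fills the width, so the master is 3664.00 × 1980.54.
Second fit — the 16:10 canvas into 3703×1587 spans the height: 2539.20 × 1587.00 (×0.6930 from 3664×2290).
The master scales with it: height 1980.54 × 0.6930 ≈ 1372.54.

1373 px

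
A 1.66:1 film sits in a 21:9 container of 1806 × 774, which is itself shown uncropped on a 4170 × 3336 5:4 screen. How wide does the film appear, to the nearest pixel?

2967 px

First fit — 1.66:1 into 1806×774 spans the height: 1284.84 × 774.00.
Second fit — the 21:9 canvas into 4170×3336 spans the width: 4170.00 × 1787.14 (×2.3090 from 1806×774).
The film scales with it: width 1284.84 × 2.3090 ≈ 2966.66.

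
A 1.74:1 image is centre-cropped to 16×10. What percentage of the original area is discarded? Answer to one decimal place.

8.0%

16×10 is narrower than 1.74:1, so the crop keeps the full height and trims the width.
Fraction kept = (1.600)/(1.740) ≈ 91.95%, so 8.05% is lost.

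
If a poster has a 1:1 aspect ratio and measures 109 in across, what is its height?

109 × 1/1 = 109.

109 in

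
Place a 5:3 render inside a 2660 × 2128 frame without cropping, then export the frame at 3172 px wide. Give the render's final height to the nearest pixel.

In the 2660×2128 frame the render fills the width: height = 2660 × 3/5 ≈ 1596.00 px.
The frame scales by 3172/2660 = 1.1925; 1596.00 × 1.1925 ≈ 1903.20 px.

1903 px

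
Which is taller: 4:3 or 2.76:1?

4:3

4:3 = 1.333 and 2.76; 2.76 > 1.333. The smaller width-to-height ratio is the taller frame.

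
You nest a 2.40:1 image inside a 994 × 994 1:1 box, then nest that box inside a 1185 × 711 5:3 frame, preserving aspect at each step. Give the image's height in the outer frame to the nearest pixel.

2.40:1 in 994×994: fills the width, so the image is 994.00 × 414.17.
The 1:1 canvas is height-limited in 1185×711, giving 711.00 × 711.00; scale factor 0.7153.
Applying the same ×0.7153: 414.17 → 296.25.

296 px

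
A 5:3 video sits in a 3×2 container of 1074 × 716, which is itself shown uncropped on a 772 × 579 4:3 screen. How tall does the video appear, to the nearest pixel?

463 px

5:3 in 1074×716: fills the width, so the video is 1074.00 × 644.40.
3×2 in 772×579: fills the width, so the intermediate becomes 772.00 × 514.67 — a scale of ×0.7188.
Applying the same ×0.7188: 644.40 → 463.20.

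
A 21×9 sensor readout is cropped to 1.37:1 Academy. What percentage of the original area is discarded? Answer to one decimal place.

Going from 21×9 to 1.37:1 Academy means cutting width while keeping height.
Fraction kept = (1.370)/(2.333) ≈ 58.71%, so 41.29% is lost.

41.3%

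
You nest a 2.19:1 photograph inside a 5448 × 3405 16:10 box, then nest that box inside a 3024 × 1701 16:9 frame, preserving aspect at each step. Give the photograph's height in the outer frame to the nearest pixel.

1243 px

First fit — 2.19:1 into 5448×3405 spans the width: 5448.00 × 2487.67.
Second fit — the 16:10 canvas into 3024×1701 spans the height: 2721.60 × 1701.00 (×0.4996 from 5448×3405).
So the photograph's height is 2487.67 × 0.4996 ≈ 1242.74.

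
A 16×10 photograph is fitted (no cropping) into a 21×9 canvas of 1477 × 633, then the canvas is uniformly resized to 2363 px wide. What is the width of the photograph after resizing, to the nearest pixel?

Fitted into 1477×633, the photograph spans the height; its width is 633 × 16/10 ≈ 1012.80 px.
Scaling 1477 → 2363 is ×1.5999, so the width becomes 1012.80 × 1.5999 ≈ 1620.34 px.

1620 px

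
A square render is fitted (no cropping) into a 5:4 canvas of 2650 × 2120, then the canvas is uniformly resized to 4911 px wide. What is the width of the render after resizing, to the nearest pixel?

3929 px

Fitted into 2650×2120, the render spans the height; its width is 2120 × 1/1 ≈ 2120.00 px.
Scaling 2650 → 4911 is ×1.8532, so the width becomes 2120.00 × 1.8532 ≈ 3928.80 px.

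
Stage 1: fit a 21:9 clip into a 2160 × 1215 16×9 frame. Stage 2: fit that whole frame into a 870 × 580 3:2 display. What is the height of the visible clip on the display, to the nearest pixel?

First fit — 21:9 into 2160×1215 spans the width: 2160.00 × 925.71.
16×9 in 870×580: fills the width, so the intermediate becomes 870.00 × 489.38 — a scale of ×0.4028.
So the clip's height is 925.71 × 0.4028 ≈ 372.86.

373 px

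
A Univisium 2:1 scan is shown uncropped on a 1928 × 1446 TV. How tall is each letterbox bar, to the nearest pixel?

241 px

Since 2.000 > 1.333, the scan is width-limited.
Content height = 1928 × 1/2 ≈ 964.00 px.
Leftover height: 1446 − 964.00 = 482.00 px → 241.00 each side.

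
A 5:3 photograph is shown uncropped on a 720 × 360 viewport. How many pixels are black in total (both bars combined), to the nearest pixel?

5:3 (1.667) < Univisium 2:1 (2.000), so the photograph fills the height.
That makes the image 600.0000 px wide (360 × 5/3).
Leftover width: 720 − 600.0000 = 120.0000 px.
Across the 360-px span: 120.0000 × 360 ≈ 43200 px.

43200 pixels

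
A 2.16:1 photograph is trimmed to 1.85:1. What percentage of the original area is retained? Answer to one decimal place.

1.85:1 is narrower than 2.16:1, so the crop keeps the full height and trims the width.
Area ratio = (1.850)/(2.160) = 85.65% retained.

85.6%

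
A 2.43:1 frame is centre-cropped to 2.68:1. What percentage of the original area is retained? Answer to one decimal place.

90.7%

Going from 2.43:1 to 2.68:1 means cutting height while keeping width.
(2.430)/(2.680) ≈ 0.907 of the area survives.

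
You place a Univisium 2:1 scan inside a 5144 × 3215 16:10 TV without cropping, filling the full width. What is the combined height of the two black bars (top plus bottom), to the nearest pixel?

Content height = 5144 × 1/2 ≈ 2572.00 px.
3215 − 2572.00 = 643.00 px of bars.

643 px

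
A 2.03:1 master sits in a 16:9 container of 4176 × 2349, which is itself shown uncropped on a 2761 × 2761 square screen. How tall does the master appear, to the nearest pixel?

First fit — 2.03:1 into 4176×2349 spans the width: 4176.00 × 2057.14.
16:9 in 2761×2761: fills the width, so the intermediate becomes 2761.00 × 1553.06 — a scale of ×0.6612.
The master scales with it: height 2057.14 × 0.6612 ≈ 1360.10.

1360 px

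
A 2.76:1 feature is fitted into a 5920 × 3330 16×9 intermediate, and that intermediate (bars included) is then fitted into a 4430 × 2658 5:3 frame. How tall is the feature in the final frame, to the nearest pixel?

1605 px

Inside the 5920×3330 canvas the feature is width-limited at 5920.00 × 2144.93.
Second fit — the 16×9 canvas into 4430×2658 spans the width: 4430.00 × 2491.88 (×0.7483 from 5920×3330).
Applying the same ×0.7483: 2144.93 → 1605.07.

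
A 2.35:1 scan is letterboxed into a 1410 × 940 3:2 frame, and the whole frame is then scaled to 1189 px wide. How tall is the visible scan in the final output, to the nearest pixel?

At 1410×940 the scan is width-limited, so height = 1410 / 2.350 ≈ 600.00 px.
Resizing to 1189 px wide multiplies everything by 0.8433: 600.00 → 505.96 px.

506 px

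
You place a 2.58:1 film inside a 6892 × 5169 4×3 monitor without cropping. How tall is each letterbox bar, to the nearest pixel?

2.58:1 is wider than 4×3, so it spans the full width.
Content height = 6892 / 2.580 ≈ 2671.32 px.
5169 − 2671.32 = 2497.68 px of bars (1248.84 each).

1249 px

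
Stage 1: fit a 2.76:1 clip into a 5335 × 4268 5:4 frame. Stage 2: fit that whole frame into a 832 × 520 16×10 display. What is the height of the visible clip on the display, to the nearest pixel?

Inside the 5335×4268 canvas the clip is width-limited at 5335.00 × 1932.97.
5:4 in 832×520: fills the height, so the intermediate becomes 650.00 × 520.00 — a scale of ×0.1218.
Applying the same ×0.1218: 1932.97 → 235.51.

236 px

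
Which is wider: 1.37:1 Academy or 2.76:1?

1.37 and 2.76; 2.76 > 1.37.

2.76:1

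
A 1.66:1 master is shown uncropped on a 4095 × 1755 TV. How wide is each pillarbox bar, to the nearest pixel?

1.66:1 (1.660) < 21×9 (2.333), so the master fills the height.
Content width = 1755 × 1.660 ≈ 2913.30 px.
Leftover width: 4095 − 2913.30 = 1181.70 px → 590.85 each side.

591 px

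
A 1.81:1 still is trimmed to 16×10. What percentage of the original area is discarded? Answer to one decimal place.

11.6%

16×10 is narrower than 1.81:1, so the crop keeps the full height and trims the width.
Fraction kept = (1.600)/(1.810) ≈ 88.40%, so 11.60% is lost.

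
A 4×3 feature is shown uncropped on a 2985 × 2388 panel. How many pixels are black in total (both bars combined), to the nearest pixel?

445511 pixels

4×3 is wider than 5:4, so it spans the full width.
Content height = 2985 × 3/4 ≈ 2238.7500 px.
Black = 2388 − 2238.7500 = 149.2500 px.
Across the 2985-px span: 149.2500 × 2985 ≈ 445511 px.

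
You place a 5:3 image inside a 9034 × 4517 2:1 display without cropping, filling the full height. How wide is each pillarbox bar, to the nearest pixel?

Content width = 4517 × 5/3 ≈ 7528.33 px.
9034 − 7528.33 = 1505.67 px of bars (752.83 each).

753 px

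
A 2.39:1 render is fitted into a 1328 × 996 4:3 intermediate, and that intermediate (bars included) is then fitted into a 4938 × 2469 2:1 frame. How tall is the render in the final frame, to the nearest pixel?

First fit — 2.39:1 into 1328×996 spans the width: 1328.00 × 555.65.
The 4:3 canvas is height-limited in 4938×2469, giving 3292.00 × 2469.00; scale factor 2.4789.
Applying the same ×2.4789: 555.65 → 1377.41.

1377 px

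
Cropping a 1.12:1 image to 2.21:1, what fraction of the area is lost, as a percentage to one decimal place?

49.3%

The width stays; only height is cut (since 2.21:1 is wider than 1.12:1).
Area ratio = (1.120)/(2.210) = 50.68%; the remaining 49.32% is cropped out.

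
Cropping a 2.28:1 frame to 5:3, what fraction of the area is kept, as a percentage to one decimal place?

73.1%

The height stays; only width is cut (since 5:3 is narrower than 2.28:1).
(1.667)/(2.280) ≈ 0.731 of the area survives.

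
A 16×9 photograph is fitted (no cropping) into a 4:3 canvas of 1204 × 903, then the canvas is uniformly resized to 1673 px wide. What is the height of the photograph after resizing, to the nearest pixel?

In the 1204×903 frame the photograph fills the width: height = 1204 × 9/16 ≈ 677.25 px.
Resizing to 1673 px wide multiplies everything by 1.3895: 677.25 → 941.06 px.

941 px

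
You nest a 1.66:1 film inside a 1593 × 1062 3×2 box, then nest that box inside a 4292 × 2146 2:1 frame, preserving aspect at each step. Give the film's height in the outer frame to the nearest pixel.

1939 px

Inside the 1593×1062 canvas the film is width-limited at 1593.00 × 959.64.
Second fit — the 3×2 canvas into 4292×2146 spans the height: 3219.00 × 2146.00 (×2.0207 from 1593×1062).
Applying the same ×2.0207: 959.64 → 1939.16.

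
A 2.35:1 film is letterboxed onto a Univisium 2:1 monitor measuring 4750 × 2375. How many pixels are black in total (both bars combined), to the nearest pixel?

Since 2.350 > 2.000, the film is width-limited.
The film is 4750 / 2.350 ≈ 2021.2766 px tall.
Black = 2375 − 2021.2766 = 353.7234 px.
Across the 4750-px span: 353.7234 × 4750 ≈ 1680186 px.

1680186 pixels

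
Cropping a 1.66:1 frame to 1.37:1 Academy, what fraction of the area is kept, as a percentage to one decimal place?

Going from 1.66:1 to 1.37:1 Academy means cutting width while keeping height.
Fraction kept = (1.370)/(1.660) ≈ 82.53%.

82.5%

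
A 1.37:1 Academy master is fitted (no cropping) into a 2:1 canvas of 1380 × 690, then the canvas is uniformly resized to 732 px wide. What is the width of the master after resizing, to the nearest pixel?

Fitted into 1380×690, the master spans the height; its width is 690 × 1.370 ≈ 945.30 px.
Scaling 1380 → 732 is ×0.5304, so the width becomes 945.30 × 0.5304 ≈ 501.42 px.

501 px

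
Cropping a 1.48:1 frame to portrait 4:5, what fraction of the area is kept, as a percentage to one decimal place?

54.1%

The height stays; only width is cut (since portrait 4:5 is narrower than 1.48:1).
Fraction kept = (0.800)/(1.480) ≈ 54.05%.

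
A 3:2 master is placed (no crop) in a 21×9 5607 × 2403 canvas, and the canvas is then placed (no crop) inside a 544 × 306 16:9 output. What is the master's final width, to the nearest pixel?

350 px

First fit — 3:2 into 5607×2403 spans the height: 3604.50 × 2403.00.
The 21×9 canvas is width-limited in 544×306, giving 544.00 × 233.14; scale factor 0.0970.
So the master's width is 3604.50 × 0.0970 ≈ 349.71.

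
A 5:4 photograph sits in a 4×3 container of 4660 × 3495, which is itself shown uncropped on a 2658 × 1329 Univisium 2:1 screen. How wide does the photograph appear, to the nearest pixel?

1661 px

First fit — 5:4 into 4660×3495 spans the height: 4368.75 × 3495.00.
The 4×3 canvas is height-limited in 2658×1329, giving 1772.00 × 1329.00; scale factor 0.3803.
So the photograph's width is 4368.75 × 0.3803 ≈ 1661.25.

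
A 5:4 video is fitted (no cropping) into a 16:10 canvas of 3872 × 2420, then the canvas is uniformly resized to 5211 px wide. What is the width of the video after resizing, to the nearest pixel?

4071 px

Fitted into 3872×2420, the video spans the height; its width is 2420 × 5/4 ≈ 3025.00 px.
The frame scales by 5211/3872 = 1.3458; 3025.00 × 1.3458 ≈ 4071.09 px.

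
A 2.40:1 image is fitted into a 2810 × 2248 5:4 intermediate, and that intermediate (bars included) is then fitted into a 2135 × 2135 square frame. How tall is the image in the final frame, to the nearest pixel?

890 px

Inside the 2810×2248 canvas the image is width-limited at 2810.00 × 1170.83.
The 5:4 canvas is width-limited in 2135×2135, giving 2135.00 × 1708.00; scale factor 0.7598.
So the image's height is 1170.83 × 0.7598 ≈ 889.58.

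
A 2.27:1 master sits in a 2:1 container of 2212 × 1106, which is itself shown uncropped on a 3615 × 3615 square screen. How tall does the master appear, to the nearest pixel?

2.27:1 in 2212×1106: fills the width, so the master is 2212.00 × 974.45.
Second fit — the 2:1 canvas into 3615×3615 spans the width: 3615.00 × 1807.50 (×1.6343 from 2212×1106).
Applying the same ×1.6343: 974.45 → 1592.51.

1593 px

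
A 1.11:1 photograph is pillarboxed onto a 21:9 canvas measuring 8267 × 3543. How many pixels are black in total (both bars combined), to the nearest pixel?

15356319 pixels

1.11:1 (1.110) < 21:9 (2.333), so the photograph fills the height.
Content width = 3543 × 1.110 ≈ 3932.7300 px.
Leftover width: 8267 − 3932.7300 = 4334.2700 px.
That's 4334.2700 × 3543 ≈ 15356319 black pixels.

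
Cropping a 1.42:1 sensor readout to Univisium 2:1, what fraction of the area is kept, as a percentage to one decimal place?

Going from 1.42:1 to Univisium 2:1 means cutting height while keeping width.
(1.420)/(2.000) ≈ 0.710 of the area survives.

71.0%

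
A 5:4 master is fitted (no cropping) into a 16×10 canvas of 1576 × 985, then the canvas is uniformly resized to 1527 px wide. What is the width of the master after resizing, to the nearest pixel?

In the 1576×985 frame the master fills the height: width = 985 × 5/4 ≈ 1231.25 px.
The frame scales by 1527/1576 = 0.9689; 1231.25 × 0.9689 ≈ 1192.97 px.

1193 px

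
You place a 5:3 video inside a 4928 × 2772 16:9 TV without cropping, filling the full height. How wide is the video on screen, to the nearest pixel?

The video is 2772 × 5/3 ≈ 4620.00 px wide.

4620 px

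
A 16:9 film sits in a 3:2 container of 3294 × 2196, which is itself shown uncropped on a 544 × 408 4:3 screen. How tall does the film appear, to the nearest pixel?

306 px

First fit — 16:9 into 3294×2196 spans the width: 3294.00 × 1852.88.
3:2 in 544×408: fills the width, so the intermediate becomes 544.00 × 362.67 — a scale of ×0.1651.
Applying the same ×0.1651: 1852.88 → 306.00.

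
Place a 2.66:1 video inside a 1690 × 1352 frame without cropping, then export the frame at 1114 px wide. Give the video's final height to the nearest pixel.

419 px

At 1690×1352 the video is width-limited, so height = 1690 / 2.660 ≈ 635.34 px.
Resizing to 1114 px wide multiplies everything by 0.6592: 635.34 → 418.80 px.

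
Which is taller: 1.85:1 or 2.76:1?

1.85:1

1.85 and 2.76; 2.76 > 1.85. The smaller width-to-height ratio is the taller frame.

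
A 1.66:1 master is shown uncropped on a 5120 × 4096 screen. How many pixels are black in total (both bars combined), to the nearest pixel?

5179713 pixels

Since 1.660 > 1.250, the master is width-limited.
Content height = 5120 / 1.660 ≈ 3084.3373 px.
Leftover height: 4096 − 3084.3373 = 1011.6627 px.
That's 1011.6627 × 5120 ≈ 5179713 black pixels.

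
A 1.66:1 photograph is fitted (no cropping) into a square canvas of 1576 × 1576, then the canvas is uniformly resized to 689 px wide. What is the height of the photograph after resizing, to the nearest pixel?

Fitted into 1576×1576, the photograph spans the width; its height is 1576 / 1.660 ≈ 949.40 px.
Scaling 1576 → 689 is ×0.4372, so the height becomes 949.40 × 0.4372 ≈ 415.06 px.

415 px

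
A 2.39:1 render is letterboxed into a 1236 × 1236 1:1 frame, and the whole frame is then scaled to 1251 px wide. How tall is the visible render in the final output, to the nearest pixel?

523 px

At 1236×1236 the render is width-limited, so height = 1236 / 2.390 ≈ 517.15 px.
The frame scales by 1251/1236 = 1.0121; 517.15 × 1.0121 ≈ 523.43 px.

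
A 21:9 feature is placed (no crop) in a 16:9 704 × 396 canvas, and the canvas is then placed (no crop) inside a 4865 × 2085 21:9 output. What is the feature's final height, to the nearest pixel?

First fit — 21:9 into 704×396 spans the width: 704.00 × 301.71.
16:9 in 4865×2085: fills the height, so the intermediate becomes 3706.67 × 2085.00 — a scale of ×5.2652.
So the feature's height is 301.71 × 5.2652 ≈ 1588.57.

1589 px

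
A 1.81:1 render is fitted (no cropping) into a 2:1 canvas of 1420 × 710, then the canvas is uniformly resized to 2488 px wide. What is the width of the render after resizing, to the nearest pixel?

In the 1420×710 frame the render fills the height: width = 710 × 1.810 ≈ 1285.10 px.
Scaling 1420 → 2488 is ×1.7521, so the width becomes 1285.10 × 1.7521 ≈ 2251.64 px.

2252 px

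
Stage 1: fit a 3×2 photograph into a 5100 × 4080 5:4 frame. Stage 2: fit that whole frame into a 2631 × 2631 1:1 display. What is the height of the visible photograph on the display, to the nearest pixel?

1754 px

First fit — 3×2 into 5100×4080 spans the width: 5100.00 × 3400.00.
The 5:4 canvas is width-limited in 2631×2631, giving 2631.00 × 2104.80; scale factor 0.5159.
The photograph scales with it: height 3400.00 × 0.5159 ≈ 1754.00.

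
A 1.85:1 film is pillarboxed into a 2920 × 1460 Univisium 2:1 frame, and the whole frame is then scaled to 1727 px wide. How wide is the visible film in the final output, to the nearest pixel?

Fitted into 2920×1460, the film spans the height; its width is 1460 × 1.850 ≈ 2701.00 px.
Scaling 2920 → 1727 is ×0.5914, so the width becomes 2701.00 × 0.5914 ≈ 1597.47 px.

1597 px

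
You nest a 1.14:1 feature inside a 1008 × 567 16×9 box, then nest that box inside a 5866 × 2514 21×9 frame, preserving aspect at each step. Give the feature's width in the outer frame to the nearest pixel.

1.14:1 in 1008×567: fills the height, so the feature is 646.38 × 567.00.
The 16×9 canvas is height-limited in 5866×2514, giving 4469.33 × 2514.00; scale factor 4.4339.
Applying the same ×4.4339: 646.38 → 2865.96.

2866 px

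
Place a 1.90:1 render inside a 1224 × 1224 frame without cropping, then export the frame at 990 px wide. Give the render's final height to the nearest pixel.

At 1224×1224 the render is width-limited, so height = 1224 / 1.900 ≈ 644.21 px.
Resizing to 990 px wide multiplies everything by 0.8088: 644.21 → 521.05 px.

521 px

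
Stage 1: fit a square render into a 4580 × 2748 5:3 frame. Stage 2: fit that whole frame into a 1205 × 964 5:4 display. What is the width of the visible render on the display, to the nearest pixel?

Inside the 4580×2748 canvas the render is height-limited at 2748.00 × 2748.00.
5:3 in 1205×964: fills the width, so the intermediate becomes 1205.00 × 723.00 — a scale of ×0.2631.
So the render's width is 2748.00 × 0.2631 ≈ 723.00.

723 px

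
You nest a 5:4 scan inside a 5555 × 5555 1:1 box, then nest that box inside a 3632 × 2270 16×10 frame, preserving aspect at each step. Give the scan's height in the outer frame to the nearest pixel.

1816 px

First fit — 5:4 into 5555×5555 spans the width: 5555.00 × 4444.00.
The 1:1 canvas is height-limited in 3632×2270, giving 2270.00 × 2270.00; scale factor 0.4086.
Applying the same ×0.4086: 4444.00 → 1816.00.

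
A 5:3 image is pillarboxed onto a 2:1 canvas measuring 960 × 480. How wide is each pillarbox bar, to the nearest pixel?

80 px

5:3 (1.667) < 2:1 (2.000), so the image fills the height.
That makes the image 800.00 px wide (480 × 5/3).
Black = 960 − 800.00 = 160.00 px, or 80.00 per bar.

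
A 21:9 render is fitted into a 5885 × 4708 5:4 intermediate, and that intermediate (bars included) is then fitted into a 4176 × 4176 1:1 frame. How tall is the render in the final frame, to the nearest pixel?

Inside the 5885×4708 canvas the render is width-limited at 5885.00 × 2522.14.
Second fit — the 5:4 canvas into 4176×4176 spans the width: 4176.00 × 3340.80 (×0.7096 from 5885×4708).
Applying the same ×0.7096: 2522.14 → 1789.71.

1790 px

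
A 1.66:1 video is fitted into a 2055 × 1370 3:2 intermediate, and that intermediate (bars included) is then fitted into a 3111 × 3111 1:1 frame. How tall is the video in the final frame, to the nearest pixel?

1.66:1 in 2055×1370: fills the width, so the video is 2055.00 × 1237.95.
Second fit — the 3:2 canvas into 3111×3111 spans the width: 3111.00 × 2074.00 (×1.5139 from 2055×1370).
The video scales with it: height 1237.95 × 1.5139 ≈ 1874.10.

1874 px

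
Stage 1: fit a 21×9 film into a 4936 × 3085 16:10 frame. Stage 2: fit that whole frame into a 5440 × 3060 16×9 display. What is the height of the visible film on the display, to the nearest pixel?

Inside the 4936×3085 canvas the film is width-limited at 4936.00 × 2115.43.
Second fit — the 16:10 canvas into 5440×3060 spans the height: 4896.00 × 3060.00 (×0.9919 from 4936×3085).
So the film's height is 2115.43 × 0.9919 ≈ 2098.29.

2098 px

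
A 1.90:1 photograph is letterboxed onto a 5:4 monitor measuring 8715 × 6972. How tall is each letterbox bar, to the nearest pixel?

Since 1.900 > 1.250, the photograph is width-limited.
The photograph is 8715 / 1.900 ≈ 4586.84 px tall.
6972 − 4586.84 = 2385.16 px of bars (1192.58 each).

1193 px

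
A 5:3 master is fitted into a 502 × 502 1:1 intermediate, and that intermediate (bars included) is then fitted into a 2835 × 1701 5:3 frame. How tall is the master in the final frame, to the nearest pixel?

1021 px

Inside the 502×502 canvas the master is width-limited at 502.00 × 301.20.
The 1:1 canvas is height-limited in 2835×1701, giving 1701.00 × 1701.00; scale factor 3.3884.
The master scales with it: height 301.20 × 3.3884 ≈ 1020.60.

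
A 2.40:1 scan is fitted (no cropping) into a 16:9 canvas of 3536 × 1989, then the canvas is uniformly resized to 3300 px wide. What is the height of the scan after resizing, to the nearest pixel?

At 3536×1989 the scan is width-limited, so height = 3536 / 2.400 ≈ 1473.33 px.
The frame scales by 3300/3536 = 0.9333; 1473.33 × 0.9333 ≈ 1375.00 px.

1375 px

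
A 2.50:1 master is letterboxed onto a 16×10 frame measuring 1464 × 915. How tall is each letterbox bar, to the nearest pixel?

165 px

2.50:1 (2.500) > 16×10 (1.600), so the master fills the width.
Content height = 1464 / 2.500 ≈ 585.60 px.
915 − 585.60 = 329.40 px of bars (164.70 each).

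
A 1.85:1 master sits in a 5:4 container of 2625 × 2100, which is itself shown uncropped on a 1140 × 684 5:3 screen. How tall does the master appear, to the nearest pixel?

462 px

1.85:1 in 2625×2100: fills the width, so the master is 2625.00 × 1418.92.
The 5:4 canvas is height-limited in 1140×684, giving 855.00 × 684.00; scale factor 0.3257.
Applying the same ×0.3257: 1418.92 → 462.16.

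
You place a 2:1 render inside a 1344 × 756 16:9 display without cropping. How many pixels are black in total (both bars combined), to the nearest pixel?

2:1 (2.000) > 16:9 (1.778), so the render fills the width.
Content height = 1344 × 1/2 ≈ 672.0000 px.
756 − 672.0000 = 84.0000 px of bars.
Bar area = 84.0000 × 1344 ≈ 112896 px.

112896 pixels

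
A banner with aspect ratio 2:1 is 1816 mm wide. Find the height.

908 mm

At 2:1, 1816 × 1/2 ≈ 908.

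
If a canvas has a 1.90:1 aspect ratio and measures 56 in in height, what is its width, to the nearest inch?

At 1.90:1, 56 × 1.900 ≈ 106.40.

106 in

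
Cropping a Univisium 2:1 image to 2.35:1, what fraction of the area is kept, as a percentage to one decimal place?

Going from Univisium 2:1 to 2.35:1 means cutting height while keeping width.
Fraction kept = (2.000)/(2.350) ≈ 85.11%.

85.1%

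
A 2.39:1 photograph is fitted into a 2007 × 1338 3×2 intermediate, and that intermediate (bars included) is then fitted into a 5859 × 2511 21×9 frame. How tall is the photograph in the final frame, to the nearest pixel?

1576 px

First fit — 2.39:1 into 2007×1338 spans the width: 2007.00 × 839.75.
3×2 in 5859×2511: fills the height, so the intermediate becomes 3766.50 × 2511.00 — a scale of ×1.8767.
So the photograph's height is 839.75 × 1.8767 ≈ 1575.94.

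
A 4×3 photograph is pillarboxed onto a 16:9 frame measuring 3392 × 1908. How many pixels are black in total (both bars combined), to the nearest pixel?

1617984 pixels

Since 1.333 < 1.778, the photograph is height-limited.
That makes the image 2544.0000 px wide (1908 × 4/3).
Black = 3392 − 2544.0000 = 848.0000 px.
Across the 1908-px span: 848.0000 × 1908 ≈ 1617984 px.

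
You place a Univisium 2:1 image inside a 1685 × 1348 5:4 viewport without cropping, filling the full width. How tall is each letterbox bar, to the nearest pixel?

253 px

That makes the image 842.50 px tall (1685 × 1/2).
Leftover height: 1348 − 842.50 = 505.50 px → 252.75 each side.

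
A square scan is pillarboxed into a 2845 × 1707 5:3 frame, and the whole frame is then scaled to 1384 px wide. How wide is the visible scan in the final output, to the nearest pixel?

In the 2845×1707 frame the scan fills the height: width = 1707 × 1/1 ≈ 1707.00 px.
Resizing to 1384 px wide multiplies everything by 0.4865: 1707.00 → 830.40 px.

830 px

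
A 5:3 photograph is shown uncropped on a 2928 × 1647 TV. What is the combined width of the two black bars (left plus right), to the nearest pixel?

183 px

5:3 (1.667) < 16×9 (1.778), so the photograph fills the height.
The photograph is 1647 × 5/3 ≈ 2745.00 px wide.
Leftover width: 2928 − 2745.00 = 183.00 px.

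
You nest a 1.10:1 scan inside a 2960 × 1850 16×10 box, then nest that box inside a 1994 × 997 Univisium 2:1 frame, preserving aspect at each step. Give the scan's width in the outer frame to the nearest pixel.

1.10:1 in 2960×1850: fills the height, so the scan is 2035.00 × 1850.00.
Second fit — the 16×10 canvas into 1994×997 spans the height: 1595.20 × 997.00 (×0.5389 from 2960×1850).
So the scan's width is 2035.00 × 0.5389 ≈ 1096.70.

1097 px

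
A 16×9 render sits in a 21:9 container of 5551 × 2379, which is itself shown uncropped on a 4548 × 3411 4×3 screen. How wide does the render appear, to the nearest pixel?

First fit — 16×9 into 5551×2379 spans the height: 4229.33 × 2379.00.
21:9 in 4548×3411: fills the width, so the intermediate becomes 4548.00 × 1949.14 — a scale of ×0.8193.
Applying the same ×0.8193: 4229.33 → 3465.14.

3465 px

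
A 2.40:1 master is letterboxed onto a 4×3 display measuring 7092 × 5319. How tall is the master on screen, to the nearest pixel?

2955 px

2.40:1 is wider than 4×3, so it spans the full width.
The master is 7092 / 2.400 ≈ 2955.00 px tall.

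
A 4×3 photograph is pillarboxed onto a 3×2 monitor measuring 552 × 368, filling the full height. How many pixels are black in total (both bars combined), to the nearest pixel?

That makes the image 490.6667 px wide (368 × 4/3).
552 − 490.6667 = 61.3333 px of bars.
That's 61.3333 × 368 ≈ 22571 black pixels.

22571 pixels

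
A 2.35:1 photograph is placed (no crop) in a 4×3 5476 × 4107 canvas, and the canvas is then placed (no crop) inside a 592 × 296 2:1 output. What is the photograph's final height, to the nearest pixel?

168 px

Inside the 5476×4107 canvas the photograph is width-limited at 5476.00 × 2330.21.
Second fit — the 4×3 canvas into 592×296 spans the height: 394.67 × 296.00 (×0.0721 from 5476×4107).
The photograph scales with it: height 2330.21 × 0.0721 ≈ 167.94.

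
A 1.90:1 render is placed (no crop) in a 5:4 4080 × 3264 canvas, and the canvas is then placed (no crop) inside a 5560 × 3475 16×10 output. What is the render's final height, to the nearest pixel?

Inside the 4080×3264 canvas the render is width-limited at 4080.00 × 2147.37.
5:4 in 5560×3475: fills the height, so the intermediate becomes 4343.75 × 3475.00 — a scale of ×1.0646.
So the render's height is 2147.37 × 1.0646 ≈ 2286.18.

2286 px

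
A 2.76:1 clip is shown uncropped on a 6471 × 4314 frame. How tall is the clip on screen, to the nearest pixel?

2.76:1 (2.760) > 3×2 (1.500), so the clip fills the width.
The clip is 6471 / 2.760 ≈ 2344.57 px tall.

2345 px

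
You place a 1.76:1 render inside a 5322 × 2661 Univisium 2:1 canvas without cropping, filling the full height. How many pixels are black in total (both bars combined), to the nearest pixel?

1699421 pixels

The render is 2661 × 1.760 ≈ 4683.3600 px wide.
5322 − 4683.3600 = 638.6400 px of bars.
Across the 2661-px span: 638.6400 × 2661 ≈ 1699421 px.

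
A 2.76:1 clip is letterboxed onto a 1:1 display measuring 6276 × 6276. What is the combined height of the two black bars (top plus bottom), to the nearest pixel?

4002 px

Since 2.760 > 1.000, the clip is width-limited.
Content height = 6276 / 2.760 ≈ 2273.91 px.
6276 − 2273.91 = 4002.09 px of bars.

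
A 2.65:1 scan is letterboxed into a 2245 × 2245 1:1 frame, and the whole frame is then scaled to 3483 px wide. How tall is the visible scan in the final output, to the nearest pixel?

1314 px

At 2245×2245 the scan is width-limited, so height = 2245 / 2.650 ≈ 847.17 px.
The frame scales by 3483/2245 = 1.5514; 847.17 × 1.5514 ≈ 1314.34 px.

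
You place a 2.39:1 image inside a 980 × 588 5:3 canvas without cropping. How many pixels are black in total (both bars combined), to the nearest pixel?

174399 pixels

2.39:1 is wider than 5:3, so it spans the full width.
That makes the image 410.0418 px tall (980 / 2.390).
588 − 410.0418 = 177.9582 px of bars.
That's 177.9582 × 980 ≈ 174399 black pixels.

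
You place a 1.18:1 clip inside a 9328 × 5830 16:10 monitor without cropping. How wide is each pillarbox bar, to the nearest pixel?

1224 px

1.18:1 (1.180) < 16:10 (1.600), so the clip fills the height.
The clip is 5830 × 1.180 ≈ 6879.40 px wide.
Black = 9328 − 6879.40 = 2448.60 px, or 1224.30 per bar.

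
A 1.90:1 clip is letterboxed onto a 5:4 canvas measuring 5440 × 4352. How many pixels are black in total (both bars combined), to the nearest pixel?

8099301 pixels

1.90:1 is wider than 5:4, so it spans the full width.
That makes the image 2863.1579 px tall (5440 / 1.900).
4352 − 2863.1579 = 1488.8421 px of bars.
That's 1488.8421 × 5440 ≈ 8099301 black pixels.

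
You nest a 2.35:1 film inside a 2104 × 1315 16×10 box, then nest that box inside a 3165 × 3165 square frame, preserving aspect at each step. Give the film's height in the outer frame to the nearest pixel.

2.35:1 in 2104×1315: fills the width, so the film is 2104.00 × 895.32.
The 16×10 canvas is width-limited in 3165×3165, giving 3165.00 × 1978.12; scale factor 1.5043.
So the film's height is 895.32 × 1.5043 ≈ 1346.81.

1347 px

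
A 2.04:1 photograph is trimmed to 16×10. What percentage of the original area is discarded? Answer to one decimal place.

21.6%

16×10 is narrower than 2.04:1, so the crop keeps the full height and trims the width.
Fraction kept = (1.600)/(2.040) ≈ 78.43%, so 21.57% is lost.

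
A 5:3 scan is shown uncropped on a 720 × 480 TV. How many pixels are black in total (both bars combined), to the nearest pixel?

34560 pixels

5:3 is wider than 3:2, so it spans the full width.
The scan is 720 × 3/5 ≈ 432.0000 px tall.
Leftover height: 480 − 432.0000 = 48.0000 px.
That's 48.0000 × 720 ≈ 34560 black pixels.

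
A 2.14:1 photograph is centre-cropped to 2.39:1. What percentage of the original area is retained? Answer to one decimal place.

Going from 2.14:1 to 2.39:1 means cutting height while keeping width.
Area ratio = (2.140)/(2.390) = 89.54% retained.

89.5%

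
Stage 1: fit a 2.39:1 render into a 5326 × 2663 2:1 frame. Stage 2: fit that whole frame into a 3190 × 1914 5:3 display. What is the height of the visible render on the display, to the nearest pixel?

Inside the 5326×2663 canvas the render is width-limited at 5326.00 × 2228.45.
Second fit — the 2:1 canvas into 3190×1914 spans the width: 3190.00 × 1595.00 (×0.5989 from 5326×2663).
So the render's height is 2228.45 × 0.5989 ≈ 1334.73.

1335 px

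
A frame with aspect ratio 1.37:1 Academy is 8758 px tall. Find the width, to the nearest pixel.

8758 × 1.370 = 11998.46.

11998 px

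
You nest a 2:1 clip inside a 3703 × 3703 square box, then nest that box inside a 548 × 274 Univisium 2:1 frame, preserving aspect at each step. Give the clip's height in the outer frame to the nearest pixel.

Inside the 3703×3703 canvas the clip is width-limited at 3703.00 × 1851.50.
Second fit — the square canvas into 548×274 spans the height: 274.00 × 274.00 (×0.0740 from 3703×3703).
The clip scales with it: height 1851.50 × 0.0740 ≈ 137.00.

137 px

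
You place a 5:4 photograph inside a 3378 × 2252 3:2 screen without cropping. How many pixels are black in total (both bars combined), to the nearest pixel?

1267876 pixels

5:4 (1.250) < 3:2 (1.500), so the photograph fills the height.
The photograph is 2252 × 5/4 ≈ 2815.0000 px wide.
Leftover width: 3378 − 2815.0000 = 563.0000 px.
Across the 2252-px span: 563.0000 × 2252 ≈ 1267876 px.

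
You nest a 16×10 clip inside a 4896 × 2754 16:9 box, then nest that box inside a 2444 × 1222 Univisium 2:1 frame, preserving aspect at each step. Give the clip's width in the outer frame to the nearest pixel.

1955 px

16×10 in 4896×2754: fills the height, so the clip is 4406.40 × 2754.00.
16:9 in 2444×1222: fills the height, so the intermediate becomes 2172.44 × 1222.00 — a scale of ×0.4437.
So the clip's width is 4406.40 × 0.4437 ≈ 1955.20.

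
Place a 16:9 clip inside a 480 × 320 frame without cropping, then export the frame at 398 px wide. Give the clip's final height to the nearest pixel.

224 px

Fitted into 480×320, the clip spans the width; its height is 480 × 9/16 ≈ 270.00 px.
The frame scales by 398/480 = 0.8292; 270.00 × 0.8292 ≈ 223.88 px.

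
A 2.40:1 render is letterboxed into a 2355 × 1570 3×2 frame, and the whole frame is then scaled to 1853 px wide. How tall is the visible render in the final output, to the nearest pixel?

772 px

In the 2355×1570 frame the render fills the width: height = 2355 / 2.400 ≈ 981.25 px.
Resizing to 1853 px wide multiplies everything by 0.7868: 981.25 → 772.08 px.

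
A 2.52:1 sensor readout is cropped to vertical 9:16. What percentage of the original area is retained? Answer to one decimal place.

22.3%

Going from 2.52:1 to vertical 9:16 means cutting width while keeping height.
Fraction kept = (0.562)/(2.520) ≈ 22.32%.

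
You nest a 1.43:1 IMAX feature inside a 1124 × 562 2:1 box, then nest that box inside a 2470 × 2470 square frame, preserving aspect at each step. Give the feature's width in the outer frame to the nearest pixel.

1766 px

Inside the 1124×562 canvas the feature is height-limited at 803.66 × 562.00.
Second fit — the 2:1 canvas into 2470×2470 spans the width: 2470.00 × 1235.00 (×2.1975 from 1124×562).
So the feature's width is 803.66 × 2.1975 ≈ 1766.05.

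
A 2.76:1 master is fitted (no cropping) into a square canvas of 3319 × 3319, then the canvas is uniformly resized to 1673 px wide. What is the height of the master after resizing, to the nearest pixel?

At 3319×3319 the master is width-limited, so height = 3319 / 2.760 ≈ 1202.54 px.
Resizing to 1673 px wide multiplies everything by 0.5041: 1202.54 → 606.16 px.

606 px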